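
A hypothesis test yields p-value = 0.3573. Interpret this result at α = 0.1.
Since p = 0.3573 > α = 0.1, fail to reject H₀.
There is insufficient evidence to reject the null hypothesis; the result is not statistically significant at the 0.1 level.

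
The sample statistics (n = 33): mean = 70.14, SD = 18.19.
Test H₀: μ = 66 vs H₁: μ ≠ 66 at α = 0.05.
One-sample t-test:
H₀: μ = 66
H₁: μ ≠ 66
df = n - 1 = 32
t = (x̄ - μ₀) / (s/√n) = (70.14 - 66) / (18.19/√33) = 1.307
p-value = 0.2004

Since p-value > α = 0.05, we fail to reject H₀.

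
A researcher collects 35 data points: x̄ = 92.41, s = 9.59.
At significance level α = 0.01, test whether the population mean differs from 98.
One-sample t-test:
H₀: μ = 98
H₁: μ ≠ 98
df = n - 1 = 34
t = (x̄ - μ₀) / (s/√n) = (92.41 - 98) / (9.59/√35) = -3.448
p-value = 0.0015

Since p-value < α = 0.01, we reject H₀.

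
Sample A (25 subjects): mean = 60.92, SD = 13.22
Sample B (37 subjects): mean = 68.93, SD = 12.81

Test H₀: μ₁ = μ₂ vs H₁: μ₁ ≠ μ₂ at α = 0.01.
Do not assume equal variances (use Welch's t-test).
Welch's two-sample t-test:
H₀: μ₁ = μ₂
H₁: μ₁ ≠ μ₂
s₁²/n₁ = 13.22²/25 = 6.9907,  s₂²/n₂ = 12.81²/37 = 4.4350
SE = √(s₁²/n₁ + s₂²/n₂) = √(6.9907 + 4.4350) = 3.3802
df (Welch-Satterthwaite) = (s₁²/n₁ + s₂²/n₂)² / [(s₁²/n₁)²/(n₁-1) + (s₂²/n₂)²/(n₂-1)] ≈ 50.55
t = (x̄₁ - x̄₂) / SE = (60.92 - 68.93) / 3.3802 = -8.01 / 3.3802 = -2.370
p-value = 0.0217

Since p-value > α = 0.01, we fail to reject H₀.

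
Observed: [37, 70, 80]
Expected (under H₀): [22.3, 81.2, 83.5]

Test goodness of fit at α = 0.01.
Chi-square goodness of fit test:
H₀: observed counts match expected distribution
H₁: observed counts differ from expected distribution
df = k - 1 = 2
χ² = Σ(O - E)²/E
   = (37 - 22.3)²/22.3 + (70 - 81.2)²/81.2 + (80 - 83.5)²/83.5
   = 9.690 + 1.545 + 0.147
   = 11.38
p-value = 0.0034

Since p-value < α = 0.01, we reject H₀.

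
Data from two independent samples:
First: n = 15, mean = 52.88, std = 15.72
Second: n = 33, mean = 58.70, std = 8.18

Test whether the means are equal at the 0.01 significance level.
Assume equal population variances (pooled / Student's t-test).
Student's two-sample t-test (equal variances):
H₀: μ₁ = μ₂
H₁: μ₁ ≠ μ₂
df = n₁ + n₂ - 2 = 46
Pooled variance s_p² = [(n₁-1)s₁² + (n₂-1)s₂²] / (n₁ + n₂ - 2) = [(14)(15.72²) + (32)(8.18²)] / 46 = 121.7577
SE = √(s_p²(1/n₁ + 1/n₂)) = √(121.7577 × (1/15 + 1/33)) = 3.4361
t = (x̄₁ - x̄₂) / SE = (52.88 - 58.70) / 3.4361 = -5.82 / 3.4361 = -1.694
p-value = 0.0971

Since p-value > α = 0.01, we fail to reject H₀.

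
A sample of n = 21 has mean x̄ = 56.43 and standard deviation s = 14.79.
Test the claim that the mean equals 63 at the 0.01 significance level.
One-sample t-test:
H₀: μ = 63
H₁: μ ≠ 63
df = n - 1 = 20
t = (x̄ - μ₀) / (s/√n) = (56.43 - 63) / (14.79/√21) = -2.036
p-value = 0.0552

Since p-value > α = 0.01, we fail to reject H₀.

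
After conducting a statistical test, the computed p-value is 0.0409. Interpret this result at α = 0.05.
Since p = 0.0409 < α = 0.05, reject H₀.
There is sufficient evidence to reject the null hypothesis; the result is statistically significant at the 0.05 level.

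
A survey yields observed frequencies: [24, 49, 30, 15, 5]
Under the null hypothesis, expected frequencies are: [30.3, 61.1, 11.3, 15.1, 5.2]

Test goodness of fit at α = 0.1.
Chi-square goodness of fit test:
H₀: observed counts match expected distribution
H₁: observed counts differ from expected distribution
df = k - 1 = 4
χ² = Σ(O - E)²/E
   = (24 - 30.3)²/30.3 + (49 - 61.1)²/61.1 + (30 - 11.3)²/11.3 + (15 - 15.1)²/15.1 + (5 - 5.2)²/5.2
   = 1.310 + 2.396 + 30.946 + 0.001 + 0.008
   = 34.66
p-value < 0.0001

Since p-value < α = 0.1, we reject H₀.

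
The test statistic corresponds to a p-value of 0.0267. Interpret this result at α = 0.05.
Since p = 0.0267 < α = 0.05, reject H₀.
There is sufficient evidence to reject the null hypothesis; the result is statistically significant at the 0.05 level.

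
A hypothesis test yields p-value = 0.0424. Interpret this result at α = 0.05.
Since p = 0.0424 < α = 0.05, reject H₀.
There is sufficient evidence to reject the null hypothesis; the result is statistically significant at the 0.05 level.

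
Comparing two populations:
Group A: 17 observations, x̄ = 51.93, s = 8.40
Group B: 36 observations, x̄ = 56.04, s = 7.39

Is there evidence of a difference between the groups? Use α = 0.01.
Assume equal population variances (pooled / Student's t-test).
Student's two-sample t-test (equal variances):
H₀: μ₁ = μ₂
H₁: μ₁ ≠ μ₂
df = n₁ + n₂ - 2 = 51
Pooled variance s_p² = [(n₁-1)s₁² + (n₂-1)s₂²] / (n₁ + n₂ - 2) = [(16)(8.40²) + (35)(7.39²)] / 51 = 59.6154
SE = √(s_p²(1/n₁ + 1/n₂)) = √(59.6154 × (1/17 + 1/36)) = 2.2722
t = (x̄₁ - x̄₂) / SE = (51.93 - 56.04) / 2.2722 = -4.11 / 2.2722 = -1.809
p-value = 0.0764

Since p-value > α = 0.01, we fail to reject H₀.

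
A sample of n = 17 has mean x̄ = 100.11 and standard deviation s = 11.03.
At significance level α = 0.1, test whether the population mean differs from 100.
One-sample t-test:
H₀: μ = 100
H₁: μ ≠ 100
df = n - 1 = 16
t = (x̄ - μ₀) / (s/√n) = (100.11 - 100) / (11.03/√17) = 0.041
p-value = 0.9677

Since p-value > α = 0.1, we fail to reject H₀.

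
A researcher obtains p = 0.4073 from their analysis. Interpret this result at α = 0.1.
Since p = 0.4073 > α = 0.1, fail to reject H₀.
There is insufficient evidence to reject the null hypothesis; the result is not statistically significant at the 0.1 level.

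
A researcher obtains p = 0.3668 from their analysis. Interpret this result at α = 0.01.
Since p = 0.3668 > α = 0.01, fail to reject H₀.
There is insufficient evidence to reject the null hypothesis; the result is not statistically significant at the 0.01 level.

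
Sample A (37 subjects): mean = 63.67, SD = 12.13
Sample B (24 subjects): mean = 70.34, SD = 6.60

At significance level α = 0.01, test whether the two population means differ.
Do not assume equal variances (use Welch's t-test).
Welch's two-sample t-test:
H₀: μ₁ = μ₂
H₁: μ₁ ≠ μ₂
s₁²/n₁ = 12.13²/37 = 3.9767,  s₂²/n₂ = 6.60²/24 = 1.8150
SE = √(s₁²/n₁ + s₂²/n₂) = √(3.9767 + 1.8150) = 2.4066
df (Welch-Satterthwaite) = (s₁²/n₁ + s₂²/n₂)² / [(s₁²/n₁)²/(n₁-1) + (s₂²/n₂)²/(n₂-1)] ≈ 57.59
t = (x̄₁ - x̄₂) / SE = (63.67 - 70.34) / 2.4066 = -6.67 / 2.4066 = -2.772
p-value = 0.0075

Since p-value < α = 0.01, we reject H₀.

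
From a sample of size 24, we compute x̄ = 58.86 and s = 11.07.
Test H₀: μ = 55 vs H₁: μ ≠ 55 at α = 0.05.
One-sample t-test:
H₀: μ = 55
H₁: μ ≠ 55
df = n - 1 = 23
t = (x̄ - μ₀) / (s/√n) = (58.86 - 55) / (11.07/√24) = 1.708
p-value = 0.1011

Since p-value > α = 0.05, we fail to reject H₀.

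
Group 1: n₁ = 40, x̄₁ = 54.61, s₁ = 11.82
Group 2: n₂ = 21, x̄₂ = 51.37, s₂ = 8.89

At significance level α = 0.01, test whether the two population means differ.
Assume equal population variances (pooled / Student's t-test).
Student's two-sample t-test (equal variances):
H₀: μ₁ = μ₂
H₁: μ₁ ≠ μ₂
df = n₁ + n₂ - 2 = 59
Pooled variance s_p² = [(n₁-1)s₁² + (n₂-1)s₂²] / (n₁ + n₂ - 2) = [(39)(11.82²) + (20)(8.89²)] / 59 = 119.1428
SE = √(s_p²(1/n₁ + 1/n₂)) = √(119.1428 × (1/40 + 1/21)) = 2.9414
t = (x̄₁ - x̄₂) / SE = (54.61 - 51.37) / 2.9414 = 3.24 / 2.9414 = 1.102
p-value = 0.2752

Since p-value > α = 0.01, we fail to reject H₀.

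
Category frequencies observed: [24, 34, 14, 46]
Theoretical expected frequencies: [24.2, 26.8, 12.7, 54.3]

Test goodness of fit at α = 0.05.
Chi-square goodness of fit test:
H₀: observed counts match expected distribution
H₁: observed counts differ from expected distribution
df = k - 1 = 3
χ² = Σ(O - E)²/E
   = (24 - 24.2)²/24.2 + (34 - 26.8)²/26.8 + (14 - 12.7)²/12.7 + (46 - 54.3)²/54.3
   = 0.002 + 1.934 + 0.133 + 1.269
   = 3.34
p-value = 0.3424

Since p-value > α = 0.05, we fail to reject H₀.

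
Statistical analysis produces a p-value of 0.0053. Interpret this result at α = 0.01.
Since p = 0.0053 < α = 0.01, reject H₀.
There is sufficient evidence to reject the null hypothesis; the result is statistically significant at the 0.01 level.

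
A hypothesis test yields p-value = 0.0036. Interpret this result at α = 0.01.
Since p = 0.0036 < α = 0.01, reject H₀.
There is sufficient evidence to reject the null hypothesis; the result is statistically significant at the 0.01 level.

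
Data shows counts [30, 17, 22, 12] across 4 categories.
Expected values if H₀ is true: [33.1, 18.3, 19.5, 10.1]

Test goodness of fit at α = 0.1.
Chi-square goodness of fit test:
H₀: observed counts match expected distribution
H₁: observed counts differ from expected distribution
df = k - 1 = 3
χ² = Σ(O - E)²/E
   = (30 - 33.1)²/33.1 + (17 - 18.3)²/18.3 + (22 - 19.5)²/19.5 + (12 - 10.1)²/10.1
   = 0.290 + 0.092 + 0.321 + 0.357
   = 1.06
p-value = 0.7866

Since p-value > α = 0.1, we fail to reject H₀.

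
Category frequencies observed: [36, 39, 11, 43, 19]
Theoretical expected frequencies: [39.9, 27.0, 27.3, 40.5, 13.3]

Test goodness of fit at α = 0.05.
Chi-square goodness of fit test:
H₀: observed counts match expected distribution
H₁: observed counts differ from expected distribution
df = k - 1 = 4
χ² = Σ(O - E)²/E
   = (36 - 39.9)²/39.9 + (39 - 27.0)²/27.0 + (11 - 27.3)²/27.3 + (43 - 40.5)²/40.5 + (19 - 13.3)²/13.3
   = 0.381 + 5.333 + 9.732 + 0.154 + 2.443
   = 18.04
p-value = 0.0012

Since p-value < α = 0.05, we reject H₀.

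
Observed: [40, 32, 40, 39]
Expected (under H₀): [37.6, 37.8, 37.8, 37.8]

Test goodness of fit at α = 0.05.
Chi-square goodness of fit test:
H₀: observed counts match expected distribution
H₁: observed counts differ from expected distribution
df = k - 1 = 3
χ² = Σ(O - E)²/E
   = (40 - 37.6)²/37.6 + (32 - 37.8)²/37.8 + (40 - 37.8)²/37.8 + (39 - 37.8)²/37.8
   = 0.153 + 0.890 + 0.128 + 0.038
   = 1.21
p-value = 0.7508

Since p-value > α = 0.05, we fail to reject H₀.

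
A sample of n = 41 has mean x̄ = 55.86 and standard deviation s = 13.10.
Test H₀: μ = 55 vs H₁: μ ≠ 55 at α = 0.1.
One-sample t-test:
H₀: μ = 55
H₁: μ ≠ 55
df = n - 1 = 40
t = (x̄ - μ₀) / (s/√n) = (55.86 - 55) / (13.10/√41) = 0.420
p-value = 0.6765

Since p-value > α = 0.1, we fail to reject H₀.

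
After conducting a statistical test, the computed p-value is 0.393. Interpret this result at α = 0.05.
Since p = 0.393 > α = 0.05, fail to reject H₀.
There is insufficient evidence to reject the null hypothesis; the result is not statistically significant at the 0.05 level.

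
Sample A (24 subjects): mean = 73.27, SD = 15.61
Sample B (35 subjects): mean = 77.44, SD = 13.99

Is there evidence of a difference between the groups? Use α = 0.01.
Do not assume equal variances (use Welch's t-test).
Welch's two-sample t-test:
H₀: μ₁ = μ₂
H₁: μ₁ ≠ μ₂
s₁²/n₁ = 15.61²/24 = 10.1530,  s₂²/n₂ = 13.99²/35 = 5.5920
SE = √(s₁²/n₁ + s₂²/n₂) = √(10.1530 + 5.5920) = 3.9680
df (Welch-Satterthwaite) = (s₁²/n₁ + s₂²/n₂)² / [(s₁²/n₁)²/(n₁-1) + (s₂²/n₂)²/(n₂-1)] ≈ 45.89
t = (x̄₁ - x̄₂) / SE = (73.27 - 77.44) / 3.9680 = -4.17 / 3.9680 = -1.051
p-value = 0.2988

Since p-value > α = 0.01, we fail to reject H₀.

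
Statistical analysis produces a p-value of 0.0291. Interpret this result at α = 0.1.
Since p = 0.0291 < α = 0.1, reject H₀.
There is sufficient evidence to reject the null hypothesis; the result is statistically significant at the 0.1 level.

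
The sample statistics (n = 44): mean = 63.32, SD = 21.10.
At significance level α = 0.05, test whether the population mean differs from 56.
One-sample t-test:
H₀: μ = 56
H₁: μ ≠ 56
df = n - 1 = 43
t = (x̄ - μ₀) / (s/√n) = (63.32 - 56) / (21.10/√44) = 2.301
p-value = 0.0263

Since p-value < α = 0.05, we reject H₀.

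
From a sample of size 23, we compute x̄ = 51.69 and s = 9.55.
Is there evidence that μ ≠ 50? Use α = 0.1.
One-sample t-test:
H₀: μ = 50
H₁: μ ≠ 50
df = n - 1 = 22
t = (x̄ - μ₀) / (s/√n) = (51.69 - 50) / (9.55/√23) = 0.849
p-value = 0.4052

Since p-value > α = 0.1, we fail to reject H₀.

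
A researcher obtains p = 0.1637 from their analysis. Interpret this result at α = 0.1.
Since p = 0.1637 > α = 0.1, fail to reject H₀.
There is insufficient evidence to reject the null hypothesis; the result is not statistically significant at the 0.1 level.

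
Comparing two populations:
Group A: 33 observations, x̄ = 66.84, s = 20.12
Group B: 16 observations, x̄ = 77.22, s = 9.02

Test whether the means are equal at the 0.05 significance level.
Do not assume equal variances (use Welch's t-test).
Welch's two-sample t-test:
H₀: μ₁ = μ₂
H₁: μ₁ ≠ μ₂
s₁²/n₁ = 20.12²/33 = 12.2671,  s₂²/n₂ = 9.02²/16 = 5.0850
SE = √(s₁²/n₁ + s₂²/n₂) = √(12.2671 + 5.0850) = 4.1656
df (Welch-Satterthwaite) = (s₁²/n₁ + s₂²/n₂)² / [(s₁²/n₁)²/(n₁-1) + (s₂²/n₂)²/(n₂-1)] ≈ 46.85
t = (x̄₁ - x̄₂) / SE = (66.84 - 77.22) / 4.1656 = -10.38 / 4.1656 = -2.492
p-value = 0.0163

Since p-value < α = 0.05, we reject H₀.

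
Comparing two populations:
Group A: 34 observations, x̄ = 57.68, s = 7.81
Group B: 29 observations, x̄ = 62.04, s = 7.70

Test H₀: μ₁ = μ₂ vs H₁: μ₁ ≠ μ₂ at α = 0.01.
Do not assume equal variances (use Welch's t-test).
Welch's two-sample t-test:
H₀: μ₁ = μ₂
H₁: μ₁ ≠ μ₂
s₁²/n₁ = 7.81²/34 = 1.7940,  s₂²/n₂ = 7.70²/29 = 2.0445
SE = √(s₁²/n₁ + s₂²/n₂) = √(1.7940 + 2.0445) = 1.9592
df (Welch-Satterthwaite) = (s₁²/n₁ + s₂²/n₂)² / [(s₁²/n₁)²/(n₁-1) + (s₂²/n₂)²/(n₂-1)] ≈ 59.70
t = (x̄₁ - x̄₂) / SE = (57.68 - 62.04) / 1.9592 = -4.36 / 1.9592 = -2.225
p-value = 0.0298

Since p-value > α = 0.01, we fail to reject H₀.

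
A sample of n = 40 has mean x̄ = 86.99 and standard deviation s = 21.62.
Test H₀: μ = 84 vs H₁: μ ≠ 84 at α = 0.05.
One-sample t-test:
H₀: μ = 84
H₁: μ ≠ 84
df = n - 1 = 39
t = (x̄ - μ₀) / (s/√n) = (86.99 - 84) / (21.62/√40) = 0.875
p-value = 0.3871

Since p-value > α = 0.05, we fail to reject H₀.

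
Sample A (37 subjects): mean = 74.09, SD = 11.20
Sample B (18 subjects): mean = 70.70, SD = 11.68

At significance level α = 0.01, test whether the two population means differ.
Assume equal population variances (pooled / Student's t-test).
Student's two-sample t-test (equal variances):
H₀: μ₁ = μ₂
H₁: μ₁ ≠ μ₂
df = n₁ + n₂ - 2 = 53
Pooled variance s_p² = [(n₁-1)s₁² + (n₂-1)s₂²] / (n₁ + n₂ - 2) = [(36)(11.20²) + (17)(11.68²)] / 53 = 128.9627
SE = √(s_p²(1/n₁ + 1/n₂)) = √(128.9627 × (1/37 + 1/18)) = 3.2634
t = (x̄₁ - x̄₂) / SE = (74.09 - 70.70) / 3.2634 = 3.39 / 3.2634 = 1.039
p-value = 0.3036

Since p-value > α = 0.01, we fail to reject H₀.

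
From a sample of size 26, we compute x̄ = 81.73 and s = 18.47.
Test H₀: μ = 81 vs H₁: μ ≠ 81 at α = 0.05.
One-sample t-test:
H₀: μ = 81
H₁: μ ≠ 81
df = n - 1 = 25
t = (x̄ - μ₀) / (s/√n) = (81.73 - 81) / (18.47/√26) = 0.202
p-value = 0.8419

Since p-value > α = 0.05, we fail to reject H₀.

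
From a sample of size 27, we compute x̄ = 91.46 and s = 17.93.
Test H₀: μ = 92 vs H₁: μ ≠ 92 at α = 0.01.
One-sample t-test:
H₀: μ = 92
H₁: μ ≠ 92
df = n - 1 = 26
t = (x̄ - μ₀) / (s/√n) = (91.46 - 92) / (17.93/√27) = -0.156
p-value = 0.8769

Since p-value > α = 0.01, we fail to reject H₀.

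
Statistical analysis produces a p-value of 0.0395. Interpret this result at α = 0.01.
Since p = 0.0395 > α = 0.01, fail to reject H₀.
There is insufficient evidence to reject the null hypothesis; the result is not statistically significant at the 0.01 level.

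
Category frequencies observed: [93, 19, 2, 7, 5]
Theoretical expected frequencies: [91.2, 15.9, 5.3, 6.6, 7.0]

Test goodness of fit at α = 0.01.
Chi-square goodness of fit test:
H₀: observed counts match expected distribution
H₁: observed counts differ from expected distribution
df = k - 1 = 4
χ² = Σ(O - E)²/E
   = (93 - 91.2)²/91.2 + (19 - 15.9)²/15.9 + (2 - 5.3)²/5.3 + (7 - 6.6)²/6.6 + (5 - 7.0)²/7.0
   = 0.036 + 0.604 + 2.055 + 0.024 + 0.571
   = 3.29
p-value = 0.5105

Since p-value > α = 0.01, we fail to reject H₀.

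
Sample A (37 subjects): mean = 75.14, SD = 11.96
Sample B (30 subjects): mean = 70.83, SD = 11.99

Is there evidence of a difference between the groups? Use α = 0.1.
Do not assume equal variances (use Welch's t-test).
Welch's two-sample t-test:
H₀: μ₁ = μ₂
H₁: μ₁ ≠ μ₂
s₁²/n₁ = 11.96²/37 = 3.8660,  s₂²/n₂ = 11.99²/30 = 4.7920
SE = √(s₁²/n₁ + s₂²/n₂) = √(3.8660 + 4.7920) = 2.9424
df (Welch-Satterthwaite) = (s₁²/n₁ + s₂²/n₂)² / [(s₁²/n₁)²/(n₁-1) + (s₂²/n₂)²/(n₂-1)] ≈ 62.11
t = (x̄₁ - x̄₂) / SE = (75.14 - 70.83) / 2.9424 = 4.31 / 2.9424 = 1.465
p-value = 0.1480

Since p-value > α = 0.1, we fail to reject H₀.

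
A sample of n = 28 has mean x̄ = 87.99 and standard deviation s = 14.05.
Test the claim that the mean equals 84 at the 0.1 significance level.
One-sample t-test:
H₀: μ = 84
H₁: μ ≠ 84
df = n - 1 = 27
t = (x̄ - μ₀) / (s/√n) = (87.99 - 84) / (14.05/√28) = 1.503
p-value = 0.1445

Since p-value > α = 0.1, we fail to reject H₀.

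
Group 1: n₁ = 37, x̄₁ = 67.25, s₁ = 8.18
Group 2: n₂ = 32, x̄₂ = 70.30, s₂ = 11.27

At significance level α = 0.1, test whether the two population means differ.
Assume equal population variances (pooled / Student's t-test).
Student's two-sample t-test (equal variances):
H₀: μ₁ = μ₂
H₁: μ₁ ≠ μ₂
df = n₁ + n₂ - 2 = 67
Pooled variance s_p² = [(n₁-1)s₁² + (n₂-1)s₂²] / (n₁ + n₂ - 2) = [(36)(8.18²) + (31)(11.27²)] / 67 = 94.7201
SE = √(s_p²(1/n₁ + 1/n₂)) = √(94.7201 × (1/37 + 1/32)) = 2.3495
t = (x̄₁ - x̄₂) / SE = (67.25 - 70.30) / 2.3495 = -3.05 / 2.3495 = -1.298
p-value = 0.1987

Since p-value > α = 0.1, we fail to reject H₀.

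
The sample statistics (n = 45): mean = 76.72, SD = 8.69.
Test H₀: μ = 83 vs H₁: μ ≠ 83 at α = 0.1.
One-sample t-test:
H₀: μ = 83
H₁: μ ≠ 83
df = n - 1 = 44
t = (x̄ - μ₀) / (s/√n) = (76.72 - 83) / (8.69/√45) = -4.848
p-value < 0.0001

Since p-value < α = 0.1, we reject H₀.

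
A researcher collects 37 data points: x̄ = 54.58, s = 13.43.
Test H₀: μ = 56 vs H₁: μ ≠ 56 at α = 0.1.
One-sample t-test:
H₀: μ = 56
H₁: μ ≠ 56
df = n - 1 = 36
t = (x̄ - μ₀) / (s/√n) = (54.58 - 56) / (13.43/√37) = -0.643
p-value = 0.5242

Since p-value > α = 0.1, we fail to reject H₀.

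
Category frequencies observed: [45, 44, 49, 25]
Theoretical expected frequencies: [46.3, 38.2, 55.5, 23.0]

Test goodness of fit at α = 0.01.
Chi-square goodness of fit test:
H₀: observed counts match expected distribution
H₁: observed counts differ from expected distribution
df = k - 1 = 3
χ² = Σ(O - E)²/E
   = (45 - 46.3)²/46.3 + (44 - 38.2)²/38.2 + (49 - 55.5)²/55.5 + (25 - 23.0)²/23.0
   = 0.037 + 0.881 + 0.761 + 0.174
   = 1.85
p-value = 0.6036

Since p-value > α = 0.01, we fail to reject H₀.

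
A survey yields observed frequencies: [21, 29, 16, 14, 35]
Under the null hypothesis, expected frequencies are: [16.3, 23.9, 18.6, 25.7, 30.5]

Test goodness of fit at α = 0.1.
Chi-square goodness of fit test:
H₀: observed counts match expected distribution
H₁: observed counts differ from expected distribution
df = k - 1 = 4
χ² = Σ(O - E)²/E
   = (21 - 16.3)²/16.3 + (29 - 23.9)²/23.9 + (16 - 18.6)²/18.6 + (14 - 25.7)²/25.7 + (35 - 30.5)²/30.5
   = 1.355 + 1.088 + 0.363 + 5.326 + 0.664
   = 8.80
p-value = 0.0664

Since p-value < α = 0.1, we reject H₀.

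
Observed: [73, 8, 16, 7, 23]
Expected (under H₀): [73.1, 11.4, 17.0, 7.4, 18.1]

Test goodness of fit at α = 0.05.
Chi-square goodness of fit test:
H₀: observed counts match expected distribution
H₁: observed counts differ from expected distribution
df = k - 1 = 4
χ² = Σ(O - E)²/E
   = (73 - 73.1)²/73.1 + (8 - 11.4)²/11.4 + (16 - 17.0)²/17.0 + (7 - 7.4)²/7.4 + (23 - 18.1)²/18.1
   = 0.000 + 1.014 + 0.059 + 0.022 + 1.327
   = 2.42
p-value = 0.6588

Since p-value > α = 0.05, we fail to reject H₀.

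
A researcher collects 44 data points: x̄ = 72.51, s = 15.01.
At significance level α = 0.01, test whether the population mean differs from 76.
One-sample t-test:
H₀: μ = 76
H₁: μ ≠ 76
df = n - 1 = 43
t = (x̄ - μ₀) / (s/√n) = (72.51 - 76) / (15.01/√44) = -1.542
p-value = 0.1303

Since p-value > α = 0.01, we fail to reject H₀.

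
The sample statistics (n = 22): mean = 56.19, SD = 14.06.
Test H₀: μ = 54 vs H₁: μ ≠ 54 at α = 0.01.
One-sample t-test:
H₀: μ = 54
H₁: μ ≠ 54
df = n - 1 = 21
t = (x̄ - μ₀) / (s/√n) = (56.19 - 54) / (14.06/√22) = 0.731
p-value = 0.4731

Since p-value > α = 0.01, we fail to reject H₀.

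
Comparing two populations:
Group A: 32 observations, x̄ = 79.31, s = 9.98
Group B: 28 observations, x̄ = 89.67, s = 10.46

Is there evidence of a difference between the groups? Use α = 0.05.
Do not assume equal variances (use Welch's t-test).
Welch's two-sample t-test:
H₀: μ₁ = μ₂
H₁: μ₁ ≠ μ₂
s₁²/n₁ = 9.98²/32 = 3.1125,  s₂²/n₂ = 10.46²/28 = 3.9076
SE = √(s₁²/n₁ + s₂²/n₂) = √(3.1125 + 3.9076) = 2.6495
df (Welch-Satterthwaite) = (s₁²/n₁ + s₂²/n₂)² / [(s₁²/n₁)²/(n₁-1) + (s₂²/n₂)²/(n₂-1)] ≈ 56.13
t = (x̄₁ - x̄₂) / SE = (79.31 - 89.67) / 2.6495 = -10.36 / 2.6495 = -3.910
p-value = 0.0003

Since p-value < α = 0.05, we reject H₀.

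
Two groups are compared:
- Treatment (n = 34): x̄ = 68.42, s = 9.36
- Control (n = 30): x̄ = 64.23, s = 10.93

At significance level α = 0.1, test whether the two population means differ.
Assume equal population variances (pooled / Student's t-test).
Student's two-sample t-test (equal variances):
H₀: μ₁ = μ₂
H₁: μ₁ ≠ μ₂
df = n₁ + n₂ - 2 = 62
Pooled variance s_p² = [(n₁-1)s₁² + (n₂-1)s₂²] / (n₁ + n₂ - 2) = [(33)(9.36²) + (29)(10.93²)] / 62 = 102.5097
SE = √(s_p²(1/n₁ + 1/n₂)) = √(102.5097 × (1/34 + 1/30)) = 2.5361
t = (x̄₁ - x̄₂) / SE = (68.42 - 64.23) / 2.5361 = 4.19 / 2.5361 = 1.652
p-value = 0.1036

Since p-value > α = 0.1, we fail to reject H₀.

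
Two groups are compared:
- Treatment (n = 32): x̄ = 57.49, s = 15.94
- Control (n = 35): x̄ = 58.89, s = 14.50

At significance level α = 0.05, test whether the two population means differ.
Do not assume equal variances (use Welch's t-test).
Welch's two-sample t-test:
H₀: μ₁ = μ₂
H₁: μ₁ ≠ μ₂
s₁²/n₁ = 15.94²/32 = 7.9401,  s₂²/n₂ = 14.50²/35 = 6.0071
SE = √(s₁²/n₁ + s₂²/n₂) = √(7.9401 + 6.0071) = 3.7346
df (Welch-Satterthwaite) = (s₁²/n₁ + s₂²/n₂)² / [(s₁²/n₁)²/(n₁-1) + (s₂²/n₂)²/(n₂-1)] ≈ 62.85
t = (x̄₁ - x̄₂) / SE = (57.49 - 58.89) / 3.7346 = -1.40 / 3.7346 = -0.375
p-value = 0.7090

Since p-value > α = 0.05, we fail to reject H₀.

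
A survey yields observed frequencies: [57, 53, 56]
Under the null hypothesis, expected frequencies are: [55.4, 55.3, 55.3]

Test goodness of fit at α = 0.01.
Chi-square goodness of fit test:
H₀: observed counts match expected distribution
H₁: observed counts differ from expected distribution
df = k - 1 = 2
χ² = Σ(O - E)²/E
   = (57 - 55.4)²/55.4 + (53 - 55.3)²/55.3 + (56 - 55.3)²/55.3
   = 0.046 + 0.096 + 0.009
   = 0.15
p-value = 0.9274

Since p-value > α = 0.01, we fail to reject H₀.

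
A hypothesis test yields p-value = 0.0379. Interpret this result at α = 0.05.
Since p = 0.0379 < α = 0.05, reject H₀.
There is sufficient evidence to reject the null hypothesis; the result is statistically significant at the 0.05 level.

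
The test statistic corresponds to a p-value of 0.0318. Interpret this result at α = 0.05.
Since p = 0.0318 < α = 0.05, reject H₀.
There is sufficient evidence to reject the null hypothesis; the result is statistically significant at the 0.05 level.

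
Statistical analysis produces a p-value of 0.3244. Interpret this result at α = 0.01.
Since p = 0.3244 > α = 0.01, fail to reject H₀.
There is insufficient evidence to reject the null hypothesis; the result is not statistically significant at the 0.01 level.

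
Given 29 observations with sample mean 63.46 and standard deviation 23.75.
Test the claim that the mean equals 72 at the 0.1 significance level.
One-sample t-test:
H₀: μ = 72
H₁: μ ≠ 72
df = n - 1 = 28
t = (x̄ - μ₀) / (s/√n) = (63.46 - 72) / (23.75/√29) = -1.936
p-value = 0.0630

Since p-value < α = 0.1, we reject H₀.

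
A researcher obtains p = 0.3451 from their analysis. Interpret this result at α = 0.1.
Since p = 0.3451 > α = 0.1, fail to reject H₀.
There is insufficient evidence to reject the null hypothesis; the result is not statistically significant at the 0.1 level.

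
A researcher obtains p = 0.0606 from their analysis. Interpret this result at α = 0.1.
Since p = 0.0606 < α = 0.1, reject H₀.
There is sufficient evidence to reject the null hypothesis; the result is statistically significant at the 0.1 level.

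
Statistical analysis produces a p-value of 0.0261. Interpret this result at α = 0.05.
Since p = 0.0261 < α = 0.05, reject H₀.
There is sufficient evidence to reject the null hypothesis; the result is statistically significant at the 0.05 level.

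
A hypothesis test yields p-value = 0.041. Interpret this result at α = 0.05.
Since p = 0.041 < α = 0.05, reject H₀.
There is sufficient evidence to reject the null hypothesis; the result is statistically significant at the 0.05 level.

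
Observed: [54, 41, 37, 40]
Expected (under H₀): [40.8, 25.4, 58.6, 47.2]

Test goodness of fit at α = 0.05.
Chi-square goodness of fit test:
H₀: observed counts match expected distribution
H₁: observed counts differ from expected distribution
df = k - 1 = 3
χ² = Σ(O - E)²/E
   = (54 - 40.8)²/40.8 + (41 - 25.4)²/25.4 + (37 - 58.6)²/58.6 + (40 - 47.2)²/47.2
   = 4.271 + 9.581 + 7.962 + 1.098
   = 22.91
p-value < 0.0001

Since p-value < α = 0.05, we reject H₀.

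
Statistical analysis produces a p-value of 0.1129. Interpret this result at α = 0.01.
Since p = 0.1129 > α = 0.01, fail to reject H₀.
There is insufficient evidence to reject the null hypothesis; the result is not statistically significant at the 0.01 level.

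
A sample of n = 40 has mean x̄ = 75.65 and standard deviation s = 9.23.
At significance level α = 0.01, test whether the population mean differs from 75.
One-sample t-test:
H₀: μ = 75
H₁: μ ≠ 75
df = n - 1 = 39
t = (x̄ - μ₀) / (s/√n) = (75.65 - 75) / (9.23/√40) = 0.445
p-value = 0.6585

Since p-value > α = 0.01, we fail to reject H₀.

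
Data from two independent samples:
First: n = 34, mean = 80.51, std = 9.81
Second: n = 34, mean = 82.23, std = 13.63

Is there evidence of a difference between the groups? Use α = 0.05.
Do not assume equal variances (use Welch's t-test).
Welch's two-sample t-test:
H₀: μ₁ = μ₂
H₁: μ₁ ≠ μ₂
s₁²/n₁ = 9.81²/34 = 2.8305,  s₂²/n₂ = 13.63²/34 = 5.4640
SE = √(s₁²/n₁ + s₂²/n₂) = √(2.8305 + 5.4640) = 2.8800
df (Welch-Satterthwaite) = (s₁²/n₁ + s₂²/n₂)² / [(s₁²/n₁)²/(n₁-1) + (s₂²/n₂)²/(n₂-1)] ≈ 59.96
t = (x̄₁ - x̄₂) / SE = (80.51 - 82.23) / 2.8800 = -1.72 / 2.8800 = -0.597
p-value = 0.5526

Since p-value > α = 0.05, we fail to reject H₀.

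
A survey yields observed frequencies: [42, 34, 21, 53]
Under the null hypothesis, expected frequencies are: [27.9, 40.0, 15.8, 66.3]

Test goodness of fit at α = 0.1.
Chi-square goodness of fit test:
H₀: observed counts match expected distribution
H₁: observed counts differ from expected distribution
df = k - 1 = 3
χ² = Σ(O - E)²/E
   = (42 - 27.9)²/27.9 + (34 - 40.0)²/40.0 + (21 - 15.8)²/15.8 + (53 - 66.3)²/66.3
   = 7.126 + 0.900 + 1.711 + 2.668
   = 12.41
p-value = 0.0061

Since p-value < α = 0.1, we reject H₀.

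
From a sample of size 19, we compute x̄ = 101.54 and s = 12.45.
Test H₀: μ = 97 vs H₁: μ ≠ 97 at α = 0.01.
One-sample t-test:
H₀: μ = 97
H₁: μ ≠ 97
df = n - 1 = 18
t = (x̄ - μ₀) / (s/√n) = (101.54 - 97) / (12.45/√19) = 1.590
p-value = 0.1294

Since p-value > α = 0.01, we fail to reject H₀.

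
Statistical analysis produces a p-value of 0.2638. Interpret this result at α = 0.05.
Since p = 0.2638 > α = 0.05, fail to reject H₀.
There is insufficient evidence to reject the null hypothesis; the result is not statistically significant at the 0.05 level.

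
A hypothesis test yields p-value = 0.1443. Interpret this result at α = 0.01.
Since p = 0.1443 > α = 0.01, fail to reject H₀.
There is insufficient evidence to reject the null hypothesis; the result is not statistically significant at the 0.01 level.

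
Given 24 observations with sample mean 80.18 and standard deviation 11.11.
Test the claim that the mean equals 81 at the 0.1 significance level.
One-sample t-test:
H₀: μ = 81
H₁: μ ≠ 81
df = n - 1 = 23
t = (x̄ - μ₀) / (s/√n) = (80.18 - 81) / (11.11/√24) = -0.362
p-value = 0.7210

Since p-value > α = 0.1, we fail to reject H₀.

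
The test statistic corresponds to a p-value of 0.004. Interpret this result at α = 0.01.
Since p = 0.004 < α = 0.01, reject H₀.
There is sufficient evidence to reject the null hypothesis; the result is statistically significant at the 0.01 level.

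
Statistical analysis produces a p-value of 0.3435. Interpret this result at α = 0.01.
Since p = 0.3435 > α = 0.01, fail to reject H₀.
There is insufficient evidence to reject the null hypothesis; the result is not statistically significant at the 0.01 level.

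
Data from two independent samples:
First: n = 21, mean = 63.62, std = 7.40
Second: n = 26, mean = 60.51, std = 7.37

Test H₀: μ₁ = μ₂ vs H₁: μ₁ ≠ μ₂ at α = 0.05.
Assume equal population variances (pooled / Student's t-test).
Student's two-sample t-test (equal variances):
H₀: μ₁ = μ₂
H₁: μ₁ ≠ μ₂
df = n₁ + n₂ - 2 = 45
Pooled variance s_p² = [(n₁-1)s₁² + (n₂-1)s₂²] / (n₁ + n₂ - 2) = [(20)(7.40²) + (25)(7.37²)] / 45 = 54.5138
SE = √(s_p²(1/n₁ + 1/n₂)) = √(54.5138 × (1/21 + 1/26)) = 2.1662
t = (x̄₁ - x̄₂) / SE = (63.62 - 60.51) / 2.1662 = 3.11 / 2.1662 = 1.436
p-value = 0.1580

Since p-value > α = 0.05, we fail to reject H₀.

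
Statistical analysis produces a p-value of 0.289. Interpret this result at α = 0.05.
Since p = 0.289 > α = 0.05, fail to reject H₀.
There is insufficient evidence to reject the null hypothesis; the result is not statistically significant at the 0.05 level.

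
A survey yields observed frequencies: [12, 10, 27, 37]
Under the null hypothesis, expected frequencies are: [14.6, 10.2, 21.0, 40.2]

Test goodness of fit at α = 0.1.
Chi-square goodness of fit test:
H₀: observed counts match expected distribution
H₁: observed counts differ from expected distribution
df = k - 1 = 3
χ² = Σ(O - E)²/E
   = (12 - 14.6)²/14.6 + (10 - 10.2)²/10.2 + (27 - 21.0)²/21.0 + (37 - 40.2)²/40.2
   = 0.463 + 0.004 + 1.714 + 0.255
   = 2.44
p-value = 0.4870

Since p-value > α = 0.1, we fail to reject H₀.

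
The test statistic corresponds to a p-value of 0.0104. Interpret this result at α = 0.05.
Since p = 0.0104 < α = 0.05, reject H₀.
There is sufficient evidence to reject the null hypothesis; the result is statistically significant at the 0.05 level.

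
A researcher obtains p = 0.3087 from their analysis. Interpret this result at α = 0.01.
Since p = 0.3087 > α = 0.01, fail to reject H₀.
There is insufficient evidence to reject the null hypothesis; the result is not statistically significant at the 0.01 level.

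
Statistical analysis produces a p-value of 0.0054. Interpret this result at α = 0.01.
Since p = 0.0054 < α = 0.01, reject H₀.
There is sufficient evidence to reject the null hypothesis; the result is statistically significant at the 0.01 level.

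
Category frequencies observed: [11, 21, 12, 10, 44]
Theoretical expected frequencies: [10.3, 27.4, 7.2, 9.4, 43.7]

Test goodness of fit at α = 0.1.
Chi-square goodness of fit test:
H₀: observed counts match expected distribution
H₁: observed counts differ from expected distribution
df = k - 1 = 4
χ² = Σ(O - E)²/E
   = (11 - 10.3)²/10.3 + (21 - 27.4)²/27.4 + (12 - 7.2)²/7.2 + (10 - 9.4)²/9.4 + (44 - 43.7)²/43.7
   = 0.048 + 1.495 + 3.200 + 0.038 + 0.002
   = 4.78
p-value = 0.3103

Since p-value > α = 0.1, we fail to reject H₀.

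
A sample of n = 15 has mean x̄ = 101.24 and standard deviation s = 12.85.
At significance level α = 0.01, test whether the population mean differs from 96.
One-sample t-test:
H₀: μ = 96
H₁: μ ≠ 96
df = n - 1 = 14
t = (x̄ - μ₀) / (s/√n) = (101.24 - 96) / (12.85/√15) = 1.579
p-value = 0.1366

Since p-value > α = 0.01, we fail to reject H₀.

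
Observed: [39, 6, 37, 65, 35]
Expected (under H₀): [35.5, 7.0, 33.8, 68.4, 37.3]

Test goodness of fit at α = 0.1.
Chi-square goodness of fit test:
H₀: observed counts match expected distribution
H₁: observed counts differ from expected distribution
df = k - 1 = 4
χ² = Σ(O - E)²/E
   = (39 - 35.5)²/35.5 + (6 - 7.0)²/7.0 + (37 - 33.8)²/33.8 + (65 - 68.4)²/68.4 + (35 - 37.3)²/37.3
   = 0.345 + 0.143 + 0.303 + 0.169 + 0.142
   = 1.10
p-value = 0.8940

Since p-value > α = 0.1, we fail to reject H₀.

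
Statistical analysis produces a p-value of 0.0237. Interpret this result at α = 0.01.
Since p = 0.0237 > α = 0.01, fail to reject H₀.
There is insufficient evidence to reject the null hypothesis; the result is not statistically significant at the 0.01 level.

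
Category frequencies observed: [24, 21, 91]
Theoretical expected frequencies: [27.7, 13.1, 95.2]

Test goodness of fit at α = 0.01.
Chi-square goodness of fit test:
H₀: observed counts match expected distribution
H₁: observed counts differ from expected distribution
df = k - 1 = 2
χ² = Σ(O - E)²/E
   = (24 - 27.7)²/27.7 + (21 - 13.1)²/13.1 + (91 - 95.2)²/95.2
   = 0.494 + 4.764 + 0.185
   = 5.44
p-value = 0.0658

Since p-value > α = 0.01, we fail to reject H₀.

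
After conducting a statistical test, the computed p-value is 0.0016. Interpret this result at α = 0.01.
Since p = 0.0016 < α = 0.01, reject H₀.
There is sufficient evidence to reject the null hypothesis; the result is statistically significant at the 0.01 level.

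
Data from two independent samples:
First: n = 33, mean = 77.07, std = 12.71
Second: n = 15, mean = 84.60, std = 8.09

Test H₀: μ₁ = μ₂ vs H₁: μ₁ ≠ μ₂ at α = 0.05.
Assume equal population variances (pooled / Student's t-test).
Student's two-sample t-test (equal variances):
H₀: μ₁ = μ₂
H₁: μ₁ ≠ μ₂
df = n₁ + n₂ - 2 = 46
Pooled variance s_p² = [(n₁-1)s₁² + (n₂-1)s₂²] / (n₁ + n₂ - 2) = [(32)(12.71²) + (14)(8.09²)] / 46 = 132.2975
SE = √(s_p²(1/n₁ + 1/n₂)) = √(132.2975 × (1/33 + 1/15)) = 3.5817
t = (x̄₁ - x̄₂) / SE = (77.07 - 84.60) / 3.5817 = -7.53 / 3.5817 = -2.102
p-value = 0.0410

Since p-value < α = 0.05, we reject H₀.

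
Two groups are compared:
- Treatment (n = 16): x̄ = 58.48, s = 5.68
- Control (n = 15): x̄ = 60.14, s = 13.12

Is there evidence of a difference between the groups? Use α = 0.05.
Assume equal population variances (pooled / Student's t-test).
Student's two-sample t-test (equal variances):
H₀: μ₁ = μ₂
H₁: μ₁ ≠ μ₂
df = n₁ + n₂ - 2 = 29
Pooled variance s_p² = [(n₁-1)s₁² + (n₂-1)s₂²] / (n₁ + n₂ - 2) = [(15)(5.68²) + (14)(13.12²)] / 29 = 99.7868
SE = √(s_p²(1/n₁ + 1/n₂)) = √(99.7868 × (1/16 + 1/15)) = 3.5901
t = (x̄₁ - x̄₂) / SE = (58.48 - 60.14) / 3.5901 = -1.66 / 3.5901 = -0.462
p-value = 0.6473

Since p-value > α = 0.05, we fail to reject H₀.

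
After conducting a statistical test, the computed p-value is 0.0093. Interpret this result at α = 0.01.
Since p = 0.0093 < α = 0.01, reject H₀.
There is sufficient evidence to reject the null hypothesis; the result is statistically significant at the 0.01 level.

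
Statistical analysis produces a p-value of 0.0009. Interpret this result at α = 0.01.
Since p = 0.0009 < α = 0.01, reject H₀.
There is sufficient evidence to reject the null hypothesis; the result is statistically significant at the 0.01 level.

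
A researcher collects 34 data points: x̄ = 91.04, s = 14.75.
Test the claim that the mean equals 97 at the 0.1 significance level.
One-sample t-test:
H₀: μ = 97
H₁: μ ≠ 97
df = n - 1 = 33
t = (x̄ - μ₀) / (s/√n) = (91.04 - 97) / (14.75/√34) = -2.356
p-value = 0.0246

Since p-value < α = 0.1, we reject H₀.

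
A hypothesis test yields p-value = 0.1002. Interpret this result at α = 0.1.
Since p = 0.1002 > α = 0.1, fail to reject H₀.
There is insufficient evidence to reject the null hypothesis; the result is not statistically significant at the 0.1 level.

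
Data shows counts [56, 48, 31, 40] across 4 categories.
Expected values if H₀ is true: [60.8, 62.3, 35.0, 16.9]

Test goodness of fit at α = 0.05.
Chi-square goodness of fit test:
H₀: observed counts match expected distribution
H₁: observed counts differ from expected distribution
df = k - 1 = 3
χ² = Σ(O - E)²/E
   = (56 - 60.8)²/60.8 + (48 - 62.3)²/62.3 + (31 - 35.0)²/35.0 + (40 - 16.9)²/16.9
   = 0.379 + 3.282 + 0.457 + 31.575
   = 35.69
p-value < 0.0001

Since p-value < α = 0.05, we reject H₀.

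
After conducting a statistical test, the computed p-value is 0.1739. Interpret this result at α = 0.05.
Since p = 0.1739 > α = 0.05, fail to reject H₀.
There is insufficient evidence to reject the null hypothesis; the result is not statistically significant at the 0.05 level.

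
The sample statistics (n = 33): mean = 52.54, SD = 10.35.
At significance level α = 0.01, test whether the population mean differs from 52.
One-sample t-test:
H₀: μ = 52
H₁: μ ≠ 52
df = n - 1 = 32
t = (x̄ - μ₀) / (s/√n) = (52.54 - 52) / (10.35/√33) = 0.300
p-value = 0.7663

Since p-value > α = 0.01, we fail to reject H₀.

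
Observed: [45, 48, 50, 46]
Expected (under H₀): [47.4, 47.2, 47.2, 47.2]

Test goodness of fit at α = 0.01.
Chi-square goodness of fit test:
H₀: observed counts match expected distribution
H₁: observed counts differ from expected distribution
df = k - 1 = 3
χ² = Σ(O - E)²/E
   = (45 - 47.4)²/47.4 + (48 - 47.2)²/47.2 + (50 - 47.2)²/47.2 + (46 - 47.2)²/47.2
   = 0.122 + 0.014 + 0.166 + 0.031
   = 0.33
p-value = 0.9540

Since p-value > α = 0.01, we fail to reject H₀.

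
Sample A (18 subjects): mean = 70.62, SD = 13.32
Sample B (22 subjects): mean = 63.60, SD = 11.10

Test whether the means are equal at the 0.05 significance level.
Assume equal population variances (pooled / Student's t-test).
Student's two-sample t-test (equal variances):
H₀: μ₁ = μ₂
H₁: μ₁ ≠ μ₂
df = n₁ + n₂ - 2 = 38
Pooled variance s_p² = [(n₁-1)s₁² + (n₂-1)s₂²] / (n₁ + n₂ - 2) = [(17)(13.32²) + (21)(11.10²)] / 38 = 147.4629
SE = √(s_p²(1/n₁ + 1/n₂)) = √(147.4629 × (1/18 + 1/22)) = 3.8594
t = (x̄₁ - x̄₂) / SE = (70.62 - 63.60) / 3.8594 = 7.02 / 3.8594 = 1.819
p-value = 0.0768

Since p-value > α = 0.05, we fail to reject H₀.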